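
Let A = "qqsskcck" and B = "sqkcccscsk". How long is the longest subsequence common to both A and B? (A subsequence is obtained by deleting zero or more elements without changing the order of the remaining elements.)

5

Backtracking the LCS table gives one alignment: q (A2,B2) → k (A5,B3) → c (A6,B6) → c (A7,B8) → k (A8,B10).
So the longest common subsequence has length 5.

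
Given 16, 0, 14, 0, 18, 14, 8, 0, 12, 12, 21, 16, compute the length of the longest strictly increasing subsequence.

Let dp[i] be the longest increasing subsequence ending at position i. Then dp = [1, 1, 2, 1, 3, 2, 2, 1, 3, 3, 4, 4].
The maximum is 4; one witness is 0, 14, 18, 21 at positions 2,3,5,11.

4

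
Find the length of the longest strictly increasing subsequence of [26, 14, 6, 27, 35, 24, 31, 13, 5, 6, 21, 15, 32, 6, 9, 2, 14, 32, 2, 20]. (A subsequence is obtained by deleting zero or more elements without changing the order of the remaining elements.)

Let dp[i] be the longest increasing subsequence ending at position i. Then dp = [1, 1, 1, 2, 3, 2, 3, 2, 1, 2, 3, 3, 4, 2, 3, 1, 4, 5, 1, 5].
The maximum is 5; one witness is 5, 6, 9, 14, 32 at positions 9,10,15,17,18.

5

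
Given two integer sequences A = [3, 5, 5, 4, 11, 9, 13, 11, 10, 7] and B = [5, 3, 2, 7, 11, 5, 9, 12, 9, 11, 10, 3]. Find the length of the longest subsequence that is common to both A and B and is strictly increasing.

4

For each value that appears in both, track the longest common increasing run ending there.
The best achievable length is 4; one witness is 3, 5, 9, 11 (A-positions 1,2,6,8, B-positions 2,6,7,10).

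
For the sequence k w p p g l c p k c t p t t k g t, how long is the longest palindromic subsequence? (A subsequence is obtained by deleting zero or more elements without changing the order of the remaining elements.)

7

One longest palindromic subsequence is gktttkg (positions 5,9,11,13,14,15,16); it reads the same forward and backward, and the interval DP gives dp[1][17] = 7.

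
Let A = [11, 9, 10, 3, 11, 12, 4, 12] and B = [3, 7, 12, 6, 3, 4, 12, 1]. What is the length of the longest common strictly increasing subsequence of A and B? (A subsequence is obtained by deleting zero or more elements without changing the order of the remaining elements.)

A longest common strictly increasing subsequence is 3, 4, 12 (length 3); it appears in order in both A and B, and no longer such subsequence exists.

3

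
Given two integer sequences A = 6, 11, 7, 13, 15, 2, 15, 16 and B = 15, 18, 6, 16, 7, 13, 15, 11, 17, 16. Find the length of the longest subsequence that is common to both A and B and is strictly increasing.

For each value that appears in both, track the longest common increasing run ending there.
The best achievable length is 5; one witness is 6, 7, 13, 15, 16 (A-positions 1,3,4,5,8, B-positions 3,5,6,7,10).

5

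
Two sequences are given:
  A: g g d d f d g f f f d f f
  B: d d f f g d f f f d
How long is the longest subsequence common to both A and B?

8

Backtracking the LCS table gives one alignment: d (A3,B1) → d (A4,B2) → f (A5,B4) → d (A6,B6) → f (A8,B7) → f (A9,B8) → f (A10,B9) → d (A11,B10).
So the longest common subsequence has length 8.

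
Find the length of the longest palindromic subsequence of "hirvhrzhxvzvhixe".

7

Using dp[i][j] = 2 + dp[i+1][j−1] if the ends match, else max(dp[i+1][j], dp[i][j−1]):
dp[1][16] = 7. A witness is ihvzvhi at positions 2,5,10,11,12,13,14.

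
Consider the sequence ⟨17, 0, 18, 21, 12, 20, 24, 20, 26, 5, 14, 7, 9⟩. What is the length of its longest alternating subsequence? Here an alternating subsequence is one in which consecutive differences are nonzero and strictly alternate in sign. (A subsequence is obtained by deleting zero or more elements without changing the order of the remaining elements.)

A longest alternating subsequence is 17, 0, 18, 12, 24, 20, 26, 5, 14, 7, 9 (positions 1,2,3,5,7,8,9,10,11,12,13); its 10 consecutive differences strictly alternate in sign, and length 11 is optimal.

11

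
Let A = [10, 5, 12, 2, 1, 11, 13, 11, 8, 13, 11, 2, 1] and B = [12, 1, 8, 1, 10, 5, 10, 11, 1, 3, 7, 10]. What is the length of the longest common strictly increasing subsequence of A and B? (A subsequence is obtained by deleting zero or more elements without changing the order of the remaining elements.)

A longest common strictly increasing subsequence is 1, 8, 11 (length 3); it appears in order in both A and B, and no longer such subsequence exists.

3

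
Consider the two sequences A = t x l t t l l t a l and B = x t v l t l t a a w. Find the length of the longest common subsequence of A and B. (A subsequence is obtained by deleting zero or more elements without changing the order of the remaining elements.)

6

A longest common subsequence is tltlta (length 6); the LCS DP confirms no longer common subsequence exists.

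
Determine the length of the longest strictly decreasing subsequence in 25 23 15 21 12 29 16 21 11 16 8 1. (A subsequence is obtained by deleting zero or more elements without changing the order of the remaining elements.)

7

Scanning left to right, the best length ending at each element is: 25→1, 23→2, 15→3, 21→3, 12→4, 29→1, 16→4, 21→3, 11→5, 16→4, 8→6, 1→7.
So the longest decreasing subsequence has length 7, e.g. 25, 23, 15, 12, 11, 8, 1.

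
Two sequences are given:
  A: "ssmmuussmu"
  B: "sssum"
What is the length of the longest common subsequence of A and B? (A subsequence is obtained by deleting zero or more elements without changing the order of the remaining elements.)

4

Backtracking the LCS table gives one alignment: s (A1,B2) → s (A2,B3) → u (A6,B4) → m (A9,B5).
So the longest common subsequence has length 4.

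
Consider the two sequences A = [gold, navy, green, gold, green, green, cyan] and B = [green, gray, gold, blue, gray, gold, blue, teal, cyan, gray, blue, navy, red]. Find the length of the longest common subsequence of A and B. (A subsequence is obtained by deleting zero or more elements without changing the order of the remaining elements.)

Backtracking the LCS table gives one alignment: gold (A1,B3) → gold (A4,B6) → cyan (A7,B9).
So the longest common subsequence has length 3.

3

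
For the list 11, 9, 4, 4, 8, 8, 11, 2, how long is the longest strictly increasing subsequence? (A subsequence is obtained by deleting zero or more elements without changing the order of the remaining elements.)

One longest increasing subsequence is 4, 8, 11 (positions 3,5,7), of length 3; no longer one exists.

3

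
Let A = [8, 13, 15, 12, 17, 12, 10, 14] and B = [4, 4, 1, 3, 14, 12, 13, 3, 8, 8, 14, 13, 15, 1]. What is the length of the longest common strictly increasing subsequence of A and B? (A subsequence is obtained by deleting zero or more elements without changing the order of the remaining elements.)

3

A longest common strictly increasing subsequence is 8, 13, 15 (length 3); it appears in order in both A and B, and no longer such subsequence exists.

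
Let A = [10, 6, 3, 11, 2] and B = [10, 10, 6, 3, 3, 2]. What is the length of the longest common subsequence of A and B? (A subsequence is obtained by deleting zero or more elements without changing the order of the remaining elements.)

4

A longest common subsequence is 10, 6, 3, 2 (length 4); the LCS DP confirms no longer common subsequence exists.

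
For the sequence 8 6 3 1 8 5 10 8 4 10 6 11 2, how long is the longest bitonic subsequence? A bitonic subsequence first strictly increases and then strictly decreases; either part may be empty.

6

One longest bitonic subsequence is 6, 8, 10, 8, 6, 2 (positions 2,5,7,8,11,13): it rises to 10 then falls. Length 6 is optimal.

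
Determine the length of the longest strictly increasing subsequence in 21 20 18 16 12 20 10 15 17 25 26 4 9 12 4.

One longest increasing subsequence is 12, 15, 17, 25, 26 (positions 5,8,9,10,11), of length 5; no longer one exists.

5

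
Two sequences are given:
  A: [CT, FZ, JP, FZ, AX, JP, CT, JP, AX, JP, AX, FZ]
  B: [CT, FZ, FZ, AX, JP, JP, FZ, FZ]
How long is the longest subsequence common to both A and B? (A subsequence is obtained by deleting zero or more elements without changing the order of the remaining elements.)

Backtracking the LCS table gives one alignment: CT (A1,B1) → FZ (A2,B2) → FZ (A4,B3) → AX (A5,B4) → JP (A6,B5) → JP (A8,B6) → FZ (A12,B8).
So the longest common subsequence has length 7.

7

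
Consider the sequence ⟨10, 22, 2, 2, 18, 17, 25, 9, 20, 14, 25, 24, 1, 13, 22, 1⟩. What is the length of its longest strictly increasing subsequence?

4

One longest increasing subsequence is 10, 18, 20, 25 (positions 1,5,9,11), of length 4; no longer one exists.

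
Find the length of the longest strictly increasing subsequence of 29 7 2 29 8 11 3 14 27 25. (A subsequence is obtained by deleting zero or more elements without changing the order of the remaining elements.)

Let dp[i] be the longest increasing subsequence ending at position i. Then dp = [1, 1, 1, 2, 2, 3, 2, 4, 5, 5].
The maximum is 5; one witness is 7, 8, 11, 14, 27 at positions 2,5,6,8,9.

5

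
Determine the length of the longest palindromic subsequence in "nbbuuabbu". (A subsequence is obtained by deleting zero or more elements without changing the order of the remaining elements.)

Using dp[i][j] = 2 + dp[i+1][j−1] if the ends match, else max(dp[i+1][j], dp[i][j−1]):
dp[1][9] = 6. A witness is bbuubb at positions 2,3,4,5,7,8.

6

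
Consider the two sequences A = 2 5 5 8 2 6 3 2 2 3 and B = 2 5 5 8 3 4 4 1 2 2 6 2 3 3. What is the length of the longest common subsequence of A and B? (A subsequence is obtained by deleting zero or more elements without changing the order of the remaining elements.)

8

Backtracking the LCS table gives one alignment: 2 (A1,B1) → 5 (A2,B2) → 5 (A3,B3) → 8 (A4,B4) → 2 (A5,B10) → 6 (A6,B11) → 3 (A7,B13) → 3 (A10,B14).
So the longest common subsequence has length 8.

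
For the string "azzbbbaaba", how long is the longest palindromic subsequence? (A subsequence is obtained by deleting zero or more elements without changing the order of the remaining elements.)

6

One longest palindromic subsequence is abaaba (positions 1,4,7,8,9,10); it reads the same forward and backward, and the interval DP gives dp[1][10] = 6.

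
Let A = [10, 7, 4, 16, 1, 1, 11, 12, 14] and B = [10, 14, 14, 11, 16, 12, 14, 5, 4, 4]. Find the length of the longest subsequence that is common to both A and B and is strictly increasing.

For each value that appears in both, track the longest common increasing run ending there.
The best achievable length is 4; one witness is 10, 11, 12, 14 (A-positions 1,7,8,9, B-positions 1,4,6,7).

4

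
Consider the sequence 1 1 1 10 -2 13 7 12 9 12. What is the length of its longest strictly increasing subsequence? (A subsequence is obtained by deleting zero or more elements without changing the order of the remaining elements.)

4

Scanning left to right, the best length ending at each element is: 1→1, 1→1, 1→1, 10→2, -2→1, 13→3, 7→2, 12→3, 9→3, 12→4.
So the longest increasing subsequence has length 4, e.g. 1, 7, 9, 12.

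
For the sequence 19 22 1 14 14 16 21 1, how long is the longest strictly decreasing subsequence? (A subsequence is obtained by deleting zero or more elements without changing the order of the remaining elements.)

3

Scanning left to right, the best length ending at each element is: 19→1, 22→1, 1→2, 14→2, 14→2, 16→2, 21→2, 1→3.
So the longest decreasing subsequence has length 3, e.g. 19, 14, 1.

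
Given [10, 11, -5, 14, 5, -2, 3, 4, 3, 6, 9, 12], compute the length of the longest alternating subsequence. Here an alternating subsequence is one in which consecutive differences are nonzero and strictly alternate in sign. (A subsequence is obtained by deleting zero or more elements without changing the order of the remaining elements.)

Track the best alternating length ending on an up-step vs a down-step at each position: up/down = 1/1, 2/1, 1/3, 4/1, 4/5, 4/5, 6/5, 6/5, 6/7, 8/5, 8/5, 8/5.
The maximum over both is 8; one such subsequence is 10, 11, -5, 14, -2, 4, 3, 6.

8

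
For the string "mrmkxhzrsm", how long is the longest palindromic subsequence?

One longest palindromic subsequence is mrzrm (positions 1,2,7,8,10); it reads the same forward and backward, and the interval DP gives dp[1][10] = 5.

5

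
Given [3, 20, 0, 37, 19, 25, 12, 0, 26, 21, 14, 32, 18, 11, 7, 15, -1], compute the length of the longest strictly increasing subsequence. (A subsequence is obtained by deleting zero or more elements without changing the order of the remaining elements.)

Scanning left to right, the best length ending at each element is: 3→1, 20→2, 0→1, 37→3, 19→2, 25→3, 12→2, 0→1, 26→4, 21→3, 14→3, 32→5, 18→4, 11→2, 7→2, 15→4, -1→1.
So the longest increasing subsequence has length 5, e.g. 3, 20, 25, 26, 32.

5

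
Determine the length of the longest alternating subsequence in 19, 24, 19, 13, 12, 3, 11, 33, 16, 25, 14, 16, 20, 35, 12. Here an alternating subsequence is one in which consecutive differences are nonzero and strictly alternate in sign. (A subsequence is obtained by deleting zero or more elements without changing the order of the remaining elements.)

Track the best alternating length ending on an up-step vs a down-step at each position: up/down = 1/1, 2/1, 1/3, 1/3, 1/3, 1/3, 4/3, 4/1, 4/5, 6/5, 4/7, 8/7, 8/7, 8/1, 4/9.
The maximum over both is 9; one such subsequence is 19, 24, 19, 33, 16, 25, 14, 16, 12.

9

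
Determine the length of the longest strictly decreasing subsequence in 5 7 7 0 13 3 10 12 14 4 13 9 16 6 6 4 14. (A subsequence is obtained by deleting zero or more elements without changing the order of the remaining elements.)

5

Let dp[i] be the longest decreasing subsequence ending at position i. Then dp = [1, 1, 1, 2, 1, 2, 2, 2, 1, 3, 2, 3, 1, 4, 4, 5, 2].
The maximum is 5; one witness is 13, 10, 9, 6, 4 at positions 5,7,12,14,16.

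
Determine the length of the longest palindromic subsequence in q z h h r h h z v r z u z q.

One longest palindromic subsequence is qzhhrhhzq (positions 1,2,3,4,5,6,7,13,14); it reads the same forward and backward, and the interval DP gives dp[1][14] = 9.

9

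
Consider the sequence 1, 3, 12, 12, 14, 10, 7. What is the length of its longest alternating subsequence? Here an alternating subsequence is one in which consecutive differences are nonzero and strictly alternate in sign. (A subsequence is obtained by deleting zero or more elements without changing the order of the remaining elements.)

A longest alternating subsequence is 1, 12, 10 (positions 1,3,6); its 2 consecutive differences strictly alternate in sign, and length 3 is optimal.

3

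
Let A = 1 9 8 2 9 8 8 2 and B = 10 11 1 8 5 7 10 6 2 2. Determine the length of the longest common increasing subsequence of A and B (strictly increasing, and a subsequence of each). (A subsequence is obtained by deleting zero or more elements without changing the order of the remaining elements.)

2

For each value that appears in both, track the longest common increasing run ending there.
The best achievable length is 2; one witness is 1, 8 (A-positions 1,3, B-positions 3,4).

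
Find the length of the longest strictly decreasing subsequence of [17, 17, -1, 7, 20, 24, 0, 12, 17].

Let dp[i] be the longest decreasing subsequence ending at position i. Then dp = [1, 1, 2, 2, 1, 1, 3, 2, 2].
The maximum is 3; one witness is 17, 7, 0 at positions 1,4,7.

3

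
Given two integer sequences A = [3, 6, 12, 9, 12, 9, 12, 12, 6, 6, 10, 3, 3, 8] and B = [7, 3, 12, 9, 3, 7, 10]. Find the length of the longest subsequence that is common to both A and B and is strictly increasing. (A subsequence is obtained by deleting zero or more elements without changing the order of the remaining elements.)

3

A longest common strictly increasing subsequence is 3, 9, 10 (length 3); it appears in order in both A and B, and no longer such subsequence exists.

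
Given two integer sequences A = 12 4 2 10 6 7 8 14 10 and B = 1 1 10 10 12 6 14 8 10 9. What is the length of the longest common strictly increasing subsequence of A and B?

A longest common strictly increasing subsequence is 6, 8, 10 (length 3); it appears in order in both A and B, and no longer such subsequence exists.

3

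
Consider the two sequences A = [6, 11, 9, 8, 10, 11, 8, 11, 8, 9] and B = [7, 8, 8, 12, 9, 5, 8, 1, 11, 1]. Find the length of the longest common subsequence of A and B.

3

A longest common subsequence is 9, 8, 11 (length 3); the LCS DP confirms no longer common subsequence exists.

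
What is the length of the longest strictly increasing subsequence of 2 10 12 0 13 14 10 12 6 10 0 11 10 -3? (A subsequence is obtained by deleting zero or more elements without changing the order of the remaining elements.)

Let dp[i] be the longest increasing subsequence ending at position i. Then dp = [1, 2, 3, 1, 4, 5, 2, 3, 2, 3, 1, 4, 3, 1].
The maximum is 5; one witness is 2, 10, 12, 13, 14 at positions 1,2,3,5,6.

5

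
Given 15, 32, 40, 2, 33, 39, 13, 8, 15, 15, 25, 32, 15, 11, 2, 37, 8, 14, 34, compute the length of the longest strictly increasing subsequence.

One longest increasing subsequence is 2, 13, 15, 25, 32, 37 (positions 4,7,9,11,12,16), of length 6; no longer one exists.

6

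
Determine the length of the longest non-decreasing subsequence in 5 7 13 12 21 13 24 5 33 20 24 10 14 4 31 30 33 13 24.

8

One longest non-decreasing subsequence is 5, 7, 13, 21, 24, 24, 31, 33 (positions 1,2,3,5,7,11,15,17), of length 8; no longer one exists.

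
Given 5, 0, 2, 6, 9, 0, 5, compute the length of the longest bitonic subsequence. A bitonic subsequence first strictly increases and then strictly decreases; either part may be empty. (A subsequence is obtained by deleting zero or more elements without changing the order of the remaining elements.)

5

Let inc[i] be the LIS ending at i and dec[i] the longest strictly decreasing subsequence starting at i. inc = [1, 1, 2, 3, 4, 1, 3], dec = [3, 1, 2, 2, 2, 1, 1].
max_i inc[i]+dec[i]−1 = 5, with one witness 0, 2, 6, 9, 5.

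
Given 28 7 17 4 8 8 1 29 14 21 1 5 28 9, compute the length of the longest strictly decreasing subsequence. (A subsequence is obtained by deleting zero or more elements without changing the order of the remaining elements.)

Let dp[i] be the longest decreasing subsequence ending at position i. Then dp = [1, 2, 2, 3, 3, 3, 4, 1, 3, 2, 4, 4, 2, 4].
The maximum is 4; one witness is 28, 7, 4, 1 at positions 1,2,4,7.

4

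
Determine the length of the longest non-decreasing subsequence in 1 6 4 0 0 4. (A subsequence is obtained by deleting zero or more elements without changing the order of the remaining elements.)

Scanning left to right, the best length ending at each element is: 1→1, 6→2, 4→2, 0→1, 0→2, 4→3.
So the longest non-decreasing subsequence has length 3, e.g. 1, 4, 4.

3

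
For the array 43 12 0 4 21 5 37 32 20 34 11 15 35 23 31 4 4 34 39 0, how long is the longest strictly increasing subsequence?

Let dp[i] be the longest increasing subsequence ending at position i. Then dp = [1, 1, 1, 2, 3, 3, 4, 4, 4, 5, 4, 5, 6, 6, 7, 2, 2, 8, 9, 1].
The maximum is 9; one witness is 0, 4, 5, 11, 15, 23, 31, 34, 39 at positions 3,4,6,11,12,14,15,18,19.

9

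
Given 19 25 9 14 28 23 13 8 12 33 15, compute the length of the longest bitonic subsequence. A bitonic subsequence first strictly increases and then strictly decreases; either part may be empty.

One longest bitonic subsequence is 19, 25, 28, 23, 13, 12 (positions 1,2,5,6,7,9): it rises to 28 then falls. Length 6 is optimal.

6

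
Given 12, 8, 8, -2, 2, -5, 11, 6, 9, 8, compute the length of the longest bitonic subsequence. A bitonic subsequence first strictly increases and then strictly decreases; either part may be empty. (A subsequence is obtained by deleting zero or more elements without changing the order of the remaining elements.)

5

One longest bitonic subsequence is -2, 2, 11, 9, 8 (positions 4,5,7,9,10): it rises to 11 then falls. Length 5 is optimal.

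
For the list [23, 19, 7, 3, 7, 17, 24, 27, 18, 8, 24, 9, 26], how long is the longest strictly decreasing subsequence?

One longest decreasing subsequence is 23, 19, 7, 3 (positions 1,2,3,4), of length 4; no longer one exists.

4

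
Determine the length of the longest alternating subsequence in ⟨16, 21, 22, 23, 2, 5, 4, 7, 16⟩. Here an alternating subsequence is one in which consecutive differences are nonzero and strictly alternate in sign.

Track the best alternating length ending on an up-step vs a down-step at each position: up/down = 1/1, 2/1, 2/1, 2/1, 1/3, 4/3, 4/5, 6/3, 6/3.
The maximum over both is 6; one such subsequence is 16, 21, 2, 5, 4, 7.

6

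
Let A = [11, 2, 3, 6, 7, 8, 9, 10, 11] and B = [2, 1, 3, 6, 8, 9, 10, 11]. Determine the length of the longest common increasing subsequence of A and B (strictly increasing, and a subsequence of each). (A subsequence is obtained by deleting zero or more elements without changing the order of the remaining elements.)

For each value that appears in both, track the longest common increasing run ending there.
The best achievable length is 7; one witness is 2, 3, 6, 8, 9, 10, 11 (A-positions 2,3,4,6,7,8,9, B-positions 1,3,4,5,6,7,8).

7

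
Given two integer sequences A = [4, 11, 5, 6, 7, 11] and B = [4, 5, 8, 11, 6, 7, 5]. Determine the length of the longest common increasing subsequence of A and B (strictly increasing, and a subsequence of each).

A longest common strictly increasing subsequence is 4, 5, 6, 7 (length 4); it appears in order in both A and B, and no longer such subsequence exists.

4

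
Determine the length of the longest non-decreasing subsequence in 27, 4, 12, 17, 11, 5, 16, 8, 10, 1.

4

Scanning left to right, the best length ending at each element is: 27→1, 4→1, 12→2, 17→3, 11→2, 5→2, 16→3, 8→3, 10→4, 1→1.
So the longest non-decreasing subsequence has length 4, e.g. 4, 5, 8, 10.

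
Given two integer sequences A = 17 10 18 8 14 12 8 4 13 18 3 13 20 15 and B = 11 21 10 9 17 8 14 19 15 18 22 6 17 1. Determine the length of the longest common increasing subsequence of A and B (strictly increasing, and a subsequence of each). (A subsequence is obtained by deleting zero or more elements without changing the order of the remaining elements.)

3

A longest common strictly increasing subsequence is 10, 14, 15 (length 3); it appears in order in both A and B, and no longer such subsequence exists.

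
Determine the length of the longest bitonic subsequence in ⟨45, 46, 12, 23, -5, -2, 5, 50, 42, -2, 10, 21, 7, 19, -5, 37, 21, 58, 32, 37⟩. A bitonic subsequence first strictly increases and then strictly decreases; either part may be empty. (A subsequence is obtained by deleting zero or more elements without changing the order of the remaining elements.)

8

Let inc[i] be the LIS ending at i and dec[i] the longest strictly decreasing subsequence starting at i. inc = [1, 2, 1, 2, 1, 2, 3, 4, 4, 2, 4, 5, 4, 5, 1, 6, 6, 7, 7, 8], dec = [5, 5, 4, 4, 1, 2, 3, 5, 4, 2, 3, 3, 2, 2, 1, 2, 1, 2, 1, 1].
max_i inc[i]+dec[i]−1 = 8, with one witness -5, -2, 5, 50, 42, 21, 19, -5.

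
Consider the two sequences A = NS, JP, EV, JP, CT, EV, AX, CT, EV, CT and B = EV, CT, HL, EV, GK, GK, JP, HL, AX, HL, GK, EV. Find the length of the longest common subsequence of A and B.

Backtracking the LCS table gives one alignment: EV (A3,B1) → CT (A5,B2) → EV (A6,B4) → AX (A7,B9) → EV (A9,B12).
So the longest common subsequence has length 5.

5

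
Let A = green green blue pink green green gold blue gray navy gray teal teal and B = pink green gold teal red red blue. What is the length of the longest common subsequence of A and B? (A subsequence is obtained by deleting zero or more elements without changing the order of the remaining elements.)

4

Backtracking the LCS table gives one alignment: pink (A4,B1) → green (A6,B2) → gold (A7,B3) → blue (A8,B7).
So the longest common subsequence has length 4.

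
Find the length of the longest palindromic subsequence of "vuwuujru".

4

Using dp[i][j] = 2 + dp[i+1][j−1] if the ends match, else max(dp[i+1][j], dp[i][j−1]):
dp[1][8] = 4. A witness is uuuu at positions 2,4,5,8.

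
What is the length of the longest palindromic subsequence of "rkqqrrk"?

One longest palindromic subsequence is krrk (positions 2,5,6,7); it reads the same forward and backward, and the interval DP gives dp[1][7] = 4.

4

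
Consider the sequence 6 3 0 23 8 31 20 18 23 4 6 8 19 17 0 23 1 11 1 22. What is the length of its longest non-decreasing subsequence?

Let dp[i] be the longest non-decreasing subsequence ending at position i. Then dp = [1, 1, 1, 2, 2, 3, 3, 3, 4, 2, 3, 4, 5, 5, 2, 6, 3, 5, 4, 6].
The maximum is 6; one witness is 3, 4, 6, 8, 19, 23 at positions 2,10,11,12,13,16.

6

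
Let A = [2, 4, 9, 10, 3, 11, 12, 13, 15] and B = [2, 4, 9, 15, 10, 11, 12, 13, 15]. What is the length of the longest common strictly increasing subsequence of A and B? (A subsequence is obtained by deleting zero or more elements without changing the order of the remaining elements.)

8

A longest common strictly increasing subsequence is 2, 4, 9, 10, 11, 12, 13, 15 (length 8); it appears in order in both A and B, and no longer such subsequence exists.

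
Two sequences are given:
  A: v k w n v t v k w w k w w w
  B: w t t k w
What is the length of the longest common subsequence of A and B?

Backtracking the LCS table gives one alignment: w (A3,B1) → t (A6,B3) → k (A11,B4) → w (A14,B5).
So the longest common subsequence has length 4.

4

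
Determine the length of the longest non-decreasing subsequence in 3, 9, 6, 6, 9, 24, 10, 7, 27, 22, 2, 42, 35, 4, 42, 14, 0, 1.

8

Let dp[i] be the longest non-decreasing subsequence ending at position i. Then dp = [1, 2, 2, 3, 4, 5, 5, 4, 6, 6, 1, 7, 7, 2, 8, 6, 1, 2].
The maximum is 8; one witness is 3, 6, 6, 9, 24, 27, 42, 42 at positions 1,3,4,5,6,9,12,15.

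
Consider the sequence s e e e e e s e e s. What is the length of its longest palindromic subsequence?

Using dp[i][j] = 2 + dp[i+1][j−1] if the ends match, else max(dp[i+1][j], dp[i][j−1]):
dp[1][10] = 9. A witness is seeeeeees at positions 1,2,3,4,5,6,8,9,10.

9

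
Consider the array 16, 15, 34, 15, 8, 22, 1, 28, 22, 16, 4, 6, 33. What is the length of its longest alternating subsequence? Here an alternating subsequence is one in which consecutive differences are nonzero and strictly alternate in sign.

9

A longest alternating subsequence is 16, 15, 34, 15, 22, 1, 28, 4, 6 (positions 1,2,3,4,6,7,8,11,12); its 8 consecutive differences strictly alternate in sign, and length 9 is optimal.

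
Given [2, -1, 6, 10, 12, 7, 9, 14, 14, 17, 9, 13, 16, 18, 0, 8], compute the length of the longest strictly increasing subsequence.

7

Scanning left to right, the best length ending at each element is: 2→1, -1→1, 6→2, 10→3, 12→4, 7→3, 9→4, 14→5, 14→5, 17→6, 9→4, 13→5, 16→6, 18→7, 0→2, 8→4.
So the longest increasing subsequence has length 7, e.g. 2, 6, 10, 12, 14, 17, 18.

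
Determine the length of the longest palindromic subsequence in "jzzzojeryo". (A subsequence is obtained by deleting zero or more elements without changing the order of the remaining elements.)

One longest palindromic subsequence is jzzzj (positions 1,2,3,4,6); it reads the same forward and backward, and the interval DP gives dp[1][10] = 5.

5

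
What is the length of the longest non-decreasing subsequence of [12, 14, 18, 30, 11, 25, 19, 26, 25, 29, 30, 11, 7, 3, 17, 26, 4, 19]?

One longest non-decreasing subsequence is 12, 14, 18, 25, 26, 29, 30 (positions 1,2,3,6,8,10,11), of length 7; no longer one exists.

7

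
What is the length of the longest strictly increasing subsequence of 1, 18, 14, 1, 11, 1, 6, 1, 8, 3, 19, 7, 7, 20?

Let dp[i] be the longest increasing subsequence ending at position i. Then dp = [1, 2, 2, 1, 2, 1, 2, 1, 3, 2, 4, 3, 3, 5].
The maximum is 5; one witness is 1, 6, 8, 19, 20 at positions 1,7,9,11,14.

5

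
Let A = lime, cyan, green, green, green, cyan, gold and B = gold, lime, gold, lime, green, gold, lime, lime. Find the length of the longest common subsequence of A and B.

A longest common subsequence is lime, green, gold (length 3); the LCS DP confirms no longer common subsequence exists.

3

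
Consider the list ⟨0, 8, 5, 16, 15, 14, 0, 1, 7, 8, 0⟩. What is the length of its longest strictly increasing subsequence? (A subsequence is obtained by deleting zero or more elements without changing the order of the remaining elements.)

4

Let dp[i] be the longest increasing subsequence ending at position i. Then dp = [1, 2, 2, 3, 3, 3, 1, 2, 3, 4, 1].
The maximum is 4; one witness is 0, 5, 7, 8 at positions 1,3,9,10.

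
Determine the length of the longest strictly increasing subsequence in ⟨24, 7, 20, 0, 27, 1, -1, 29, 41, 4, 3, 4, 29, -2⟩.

5

Scanning left to right, the best length ending at each element is: 24→1, 7→1, 20→2, 0→1, 27→3, 1→2, -1→1, 29→4, 41→5, 4→3, 3→3, 4→4, 29→5, -2→1.
So the longest increasing subsequence has length 5, e.g. 7, 20, 27, 29, 41.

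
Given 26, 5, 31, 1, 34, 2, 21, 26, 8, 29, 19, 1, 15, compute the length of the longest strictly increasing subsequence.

5

Let dp[i] be the longest increasing subsequence ending at position i. Then dp = [1, 1, 2, 1, 3, 2, 3, 4, 3, 5, 4, 1, 4].
The maximum is 5; one witness is 1, 2, 21, 26, 29 at positions 4,6,7,8,10.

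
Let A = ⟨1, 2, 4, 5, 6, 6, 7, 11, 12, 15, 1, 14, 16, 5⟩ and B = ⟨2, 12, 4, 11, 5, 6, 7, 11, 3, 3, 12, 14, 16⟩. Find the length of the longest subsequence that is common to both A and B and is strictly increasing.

9

A longest common strictly increasing subsequence is 2, 4, 5, 6, 7, 11, 12, 14, 16 (length 9); it appears in order in both A and B, and no longer such subsequence exists.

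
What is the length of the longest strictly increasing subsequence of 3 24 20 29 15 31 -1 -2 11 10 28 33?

5

Scanning left to right, the best length ending at each element is: 3→1, 24→2, 20→2, 29→3, 15→2, 31→4, -1→1, -2→1, 11→2, 10→2, 28→3, 33→5.
So the longest increasing subsequence has length 5, e.g. 3, 24, 29, 31, 33.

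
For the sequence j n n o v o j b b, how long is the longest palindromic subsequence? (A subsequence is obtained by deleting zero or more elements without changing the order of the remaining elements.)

5

One longest palindromic subsequence is jovoj (positions 1,4,5,6,7); it reads the same forward and backward, and the interval DP gives dp[1][9] = 5.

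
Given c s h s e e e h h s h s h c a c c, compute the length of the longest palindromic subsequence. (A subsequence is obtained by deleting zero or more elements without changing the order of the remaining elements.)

Using dp[i][j] = 2 + dp[i+1][j−1] if the ends match, else max(dp[i+1][j], dp[i][j−1]):
dp[1][17] = 11. A witness is cshseeeshsc at positions 1,2,3,4,5,6,7,10,11,12,17.

11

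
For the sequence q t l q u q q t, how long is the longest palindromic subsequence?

One longest palindromic subsequence is tqqqt (positions 2,4,6,7,8); it reads the same forward and backward, and the interval DP gives dp[1][8] = 5.

5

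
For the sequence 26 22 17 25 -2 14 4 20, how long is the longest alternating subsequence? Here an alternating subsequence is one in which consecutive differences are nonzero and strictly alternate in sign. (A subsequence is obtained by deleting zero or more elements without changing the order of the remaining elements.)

7

Track the best alternating length ending on an up-step vs a down-step at each position: up/down = 1/1, 1/2, 1/2, 3/2, 1/4, 5/4, 5/6, 7/4.
The maximum over both is 7; one such subsequence is 26, 22, 25, -2, 14, 4, 20.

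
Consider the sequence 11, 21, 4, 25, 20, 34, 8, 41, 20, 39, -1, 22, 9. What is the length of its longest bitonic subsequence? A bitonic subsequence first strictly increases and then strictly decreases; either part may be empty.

8

Let inc[i] be the LIS ending at i and dec[i] the longest strictly decreasing subsequence starting at i. inc = [1, 2, 1, 3, 2, 4, 2, 5, 3, 5, 1, 4, 3], dec = [3, 4, 2, 4, 3, 3, 2, 4, 2, 3, 1, 2, 1].
max_i inc[i]+dec[i]−1 = 8, with one witness 11, 21, 25, 34, 41, 39, 22, 9.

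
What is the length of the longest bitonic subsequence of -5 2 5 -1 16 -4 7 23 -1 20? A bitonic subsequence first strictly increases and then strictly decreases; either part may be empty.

One longest bitonic subsequence is -5, 2, 5, 16, 7, -1 (positions 1,2,3,5,7,9): it rises to 16 then falls. Length 6 is optimal.

6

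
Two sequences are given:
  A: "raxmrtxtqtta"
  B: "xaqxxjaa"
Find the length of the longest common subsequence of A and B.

4

Backtracking the LCS table gives one alignment: a (A2,B2) → x (A3,B4) → x (A7,B5) → a (A12,B8).
So the longest common subsequence has length 4.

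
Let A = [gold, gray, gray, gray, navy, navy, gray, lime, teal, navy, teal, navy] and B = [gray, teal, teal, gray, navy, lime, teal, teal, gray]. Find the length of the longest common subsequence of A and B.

6

Backtracking the LCS table gives one alignment: gray (A2,B1) → gray (A4,B4) → navy (A6,B5) → lime (A8,B6) → teal (A9,B7) → teal (A11,B8).
So the longest common subsequence has length 6.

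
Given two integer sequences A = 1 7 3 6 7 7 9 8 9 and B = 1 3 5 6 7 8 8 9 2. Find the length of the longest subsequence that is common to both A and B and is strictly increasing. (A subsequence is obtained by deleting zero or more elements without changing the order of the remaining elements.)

6

A longest common strictly increasing subsequence is 1, 3, 6, 7, 8, 9 (length 6); it appears in order in both A and B, and no longer such subsequence exists.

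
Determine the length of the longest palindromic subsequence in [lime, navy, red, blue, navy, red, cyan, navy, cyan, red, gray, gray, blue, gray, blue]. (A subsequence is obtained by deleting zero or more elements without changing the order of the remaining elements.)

One longest palindromic subsequence is blue red cyan navy cyan red blue (positions 4,6,7,8,9,10,15); it reads the same forward and backward, and the interval DP gives dp[1][15] = 7.

7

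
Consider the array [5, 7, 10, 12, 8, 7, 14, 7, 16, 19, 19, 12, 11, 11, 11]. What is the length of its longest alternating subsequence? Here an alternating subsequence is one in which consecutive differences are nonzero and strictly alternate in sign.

A longest alternating subsequence is 5, 10, 8, 14, 7, 16, 12 (positions 1,3,5,7,8,9,12); its 6 consecutive differences strictly alternate in sign, and length 7 is optimal.

7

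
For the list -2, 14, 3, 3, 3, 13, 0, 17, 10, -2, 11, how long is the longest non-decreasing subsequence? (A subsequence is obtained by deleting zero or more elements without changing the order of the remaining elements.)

One longest non-decreasing subsequence is -2, 3, 3, 3, 13, 17 (positions 1,3,4,5,6,8), of length 6; no longer one exists.

6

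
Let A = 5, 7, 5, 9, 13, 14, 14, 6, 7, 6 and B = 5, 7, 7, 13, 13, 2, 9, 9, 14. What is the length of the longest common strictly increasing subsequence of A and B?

For each value that appears in both, track the longest common increasing run ending there.
The best achievable length is 4; one witness is 5, 7, 13, 14 (A-positions 1,2,5,6, B-positions 1,2,4,9).

4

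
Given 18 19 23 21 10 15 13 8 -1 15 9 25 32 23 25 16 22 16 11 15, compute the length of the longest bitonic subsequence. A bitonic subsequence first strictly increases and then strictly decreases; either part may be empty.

9

Let inc[i] be the LIS ending at i and dec[i] the longest strictly decreasing subsequence starting at i. inc = [1, 2, 3, 3, 1, 2, 2, 1, 1, 3, 2, 4, 5, 4, 5, 4, 5, 4, 3, 4], dec = [5, 5, 6, 5, 3, 4, 3, 2, 1, 2, 1, 5, 5, 4, 4, 2, 3, 2, 1, 1].
max_i inc[i]+dec[i]−1 = 9, with one witness 18, 19, 23, 25, 32, 25, 22, 16, 15.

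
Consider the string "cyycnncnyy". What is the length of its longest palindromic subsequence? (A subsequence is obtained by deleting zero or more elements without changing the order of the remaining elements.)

8

One longest palindromic subsequence is yycnncyy (positions 2,3,4,5,6,7,9,10); it reads the same forward and backward, and the interval DP gives dp[1][10] = 8.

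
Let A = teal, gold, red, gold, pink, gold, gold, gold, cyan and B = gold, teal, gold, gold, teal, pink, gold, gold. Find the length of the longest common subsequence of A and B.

Backtracking the LCS table gives one alignment: teal (A1,B2) → gold (A2,B3) → gold (A4,B4) → pink (A5,B6) → gold (A7,B7) → gold (A8,B8).
So the longest common subsequence has length 6.

6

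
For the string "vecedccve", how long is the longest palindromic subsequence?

5

One longest palindromic subsequence is eccce (positions 2,3,6,7,9); it reads the same forward and backward, and the interval DP gives dp[1][9] = 5.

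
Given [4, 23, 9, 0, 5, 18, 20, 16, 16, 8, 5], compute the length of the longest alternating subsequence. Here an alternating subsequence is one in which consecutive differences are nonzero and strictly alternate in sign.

5

Track the best alternating length ending on an up-step vs a down-step at each position: up/down = 1/1, 2/1, 2/3, 1/3, 4/3, 4/3, 4/3, 4/5, 4/5, 4/5, 4/5.
The maximum over both is 5; one such subsequence is 4, 23, 9, 18, 16.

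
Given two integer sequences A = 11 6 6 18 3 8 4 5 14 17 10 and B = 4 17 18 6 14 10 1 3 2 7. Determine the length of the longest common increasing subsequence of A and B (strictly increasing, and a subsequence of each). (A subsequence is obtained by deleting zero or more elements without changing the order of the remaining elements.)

2

A longest common strictly increasing subsequence is 4, 17 (length 2); it appears in order in both A and B, and no longer such subsequence exists.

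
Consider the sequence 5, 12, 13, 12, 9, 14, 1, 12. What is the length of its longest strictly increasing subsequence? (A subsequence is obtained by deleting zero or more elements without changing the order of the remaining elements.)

4

Let dp[i] be the longest increasing subsequence ending at position i. Then dp = [1, 2, 3, 2, 2, 4, 1, 3].
The maximum is 4; one witness is 5, 12, 13, 14 at positions 1,2,3,6.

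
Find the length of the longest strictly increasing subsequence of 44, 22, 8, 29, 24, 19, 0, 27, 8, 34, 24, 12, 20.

4

One longest increasing subsequence is 22, 24, 27, 34 (positions 2,5,8,10), of length 4; no longer one exists.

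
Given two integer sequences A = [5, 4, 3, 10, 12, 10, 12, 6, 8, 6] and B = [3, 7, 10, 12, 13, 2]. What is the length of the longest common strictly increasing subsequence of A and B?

3

A longest common strictly increasing subsequence is 3, 10, 12 (length 3); it appears in order in both A and B, and no longer such subsequence exists.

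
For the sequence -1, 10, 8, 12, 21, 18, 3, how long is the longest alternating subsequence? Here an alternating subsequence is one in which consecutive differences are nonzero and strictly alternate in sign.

5

Track the best alternating length ending on an up-step vs a down-step at each position: up/down = 1/1, 2/1, 2/3, 4/1, 4/1, 4/5, 2/5.
The maximum over both is 5; one such subsequence is -1, 10, 8, 21, 18.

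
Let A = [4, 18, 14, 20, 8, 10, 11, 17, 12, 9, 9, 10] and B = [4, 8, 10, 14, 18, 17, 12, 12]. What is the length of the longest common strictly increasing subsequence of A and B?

A longest common strictly increasing subsequence is 4, 8, 10, 17 (length 4); it appears in order in both A and B, and no longer such subsequence exists.

4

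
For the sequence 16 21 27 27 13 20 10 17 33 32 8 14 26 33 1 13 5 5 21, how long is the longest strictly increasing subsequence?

One longest increasing subsequence is 16, 21, 27, 32, 33 (positions 1,2,3,10,14), of length 5; no longer one exists.

5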